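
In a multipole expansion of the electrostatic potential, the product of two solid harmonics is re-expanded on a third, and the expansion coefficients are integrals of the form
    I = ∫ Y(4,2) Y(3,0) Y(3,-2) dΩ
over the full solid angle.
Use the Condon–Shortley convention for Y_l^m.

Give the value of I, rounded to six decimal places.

-0.044418

Checks pass: Σm=0; 10 even; l₃=3∈[1,7].
(2·4+1)(2·3+1)(2·3+1) = 441
Δ: 4! 4! 2! / 11! → 1/34650
sum: t=1:−1/72 t=2:+1/16 t=3:−1/72 = 5/144
3j²(4 3 3; 0 0 0) = Δ·Π!·Σ² = 2/77  (sign -1)
sum: t=1:−1/72 t=2:+1/96 = -1/288
3j²(4 3 3; 2 0 -2) = Δ·Π!·Σ² = 1/462  (sign +1)
combine: 4πI² = 441·2/77·1/462 = 3/121
take √, sign -1: I = -0.04441841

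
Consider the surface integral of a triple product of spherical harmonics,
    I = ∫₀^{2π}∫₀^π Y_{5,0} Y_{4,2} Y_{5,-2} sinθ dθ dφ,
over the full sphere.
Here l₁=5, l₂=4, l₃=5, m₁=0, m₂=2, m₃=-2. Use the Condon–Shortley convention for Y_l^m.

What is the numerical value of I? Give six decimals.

-0.099440

Checks pass: Σm=0; 14 even; l₃=5∈[1,9].
(2·5+1)(2·4+1)(2·5+1) = 1089
Δ: 4! 6! 4! / 15! → 1/3153150
sum: t=0:+1/69120 t=1:−1/1728 t=2:+1/576 t=3:−1/1728 t=4:+1/69120 = 7/11520
3j²(5 4 5; 0 0 0) = Δ·Π!·Σ² = 2/143  (sign -1)
sum: t=2:+1/3456 t=3:−1/1728 t=4:+1/11520 = -7/34560
3j²(5 4 5; 0 2 -2) = Δ·Π!·Σ² = 7/858  (sign +1)
combine: 4πI² = 1089·2/143·7/858 = 21/169
take √, sign -1: I = -0.09944006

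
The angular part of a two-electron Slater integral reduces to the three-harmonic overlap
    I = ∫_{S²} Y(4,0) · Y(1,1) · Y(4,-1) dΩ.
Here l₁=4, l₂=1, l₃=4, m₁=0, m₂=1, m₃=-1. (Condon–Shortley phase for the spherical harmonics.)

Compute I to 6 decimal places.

l₁+l₂+l₃=9 is odd: 3j(l;000)=0 ⇒ I=0

0.000000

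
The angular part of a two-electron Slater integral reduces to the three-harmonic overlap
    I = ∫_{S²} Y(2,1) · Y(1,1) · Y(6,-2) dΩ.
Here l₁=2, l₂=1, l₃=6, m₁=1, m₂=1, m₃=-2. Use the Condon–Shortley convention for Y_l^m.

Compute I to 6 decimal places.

|2−1|≤6≤2+1 violated ⇒ I = 0

0.000000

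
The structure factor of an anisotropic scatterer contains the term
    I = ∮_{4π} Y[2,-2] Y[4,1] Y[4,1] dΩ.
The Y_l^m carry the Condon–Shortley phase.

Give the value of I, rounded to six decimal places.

Checks pass: Σm=0; 10 even; l₃=4∈[2,6].
(2·2+1)(2·4+1)(2·4+1) = 405
Δ: 2! 2! 6! / 11! → 1/13860
sum: t=0:+1/192 t=1:−1/36 t=2:+1/192 = -5/288
3j²(2 4 4; 0 0 0) = Δ·Π!·Σ² = 20/693  (sign -1)
sum: t=2:+1/144 = 1/144
3j²(2 4 4; -2 1 1) = Δ·Π!·Σ² = 10/231  (sign -1)
combine: 4πI² = 405·20/693·10/231 = 3000/5929
take √, sign +1: I = 0.20066192

0.200662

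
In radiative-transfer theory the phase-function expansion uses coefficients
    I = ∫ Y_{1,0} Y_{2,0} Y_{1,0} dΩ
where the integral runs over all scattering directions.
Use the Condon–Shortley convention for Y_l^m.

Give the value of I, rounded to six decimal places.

Checks pass: Σm=0; 4 even; l₃=1∈[1,3].
(2·1+1)(2·2+1)(2·1+1) = 45
Δ: 2! 0! 2! / 5! → 1/30
sum: t=1:−1/1 = -1/1
3j²(1 2 1; 0 0 0) = Δ·Π!·Σ² = 2/15  (sign +1)
(m-triple is (0,0,0) — same symbol as above.)
combine: 4πI² = 45·2/15·2/15 = 4/5
take √, sign +1: I = 0.25231325

0.252313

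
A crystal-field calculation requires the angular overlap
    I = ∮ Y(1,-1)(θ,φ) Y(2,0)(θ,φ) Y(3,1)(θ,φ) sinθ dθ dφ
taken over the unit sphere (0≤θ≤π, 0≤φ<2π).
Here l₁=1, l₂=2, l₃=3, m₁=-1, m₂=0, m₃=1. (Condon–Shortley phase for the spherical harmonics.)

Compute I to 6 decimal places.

m-sum 0 ✓  L=6 even ✓  1≤3≤3 ✓
Π(2lᵢ+1) = 3×5×7 = 105
triangle coeff Δ(1,2,3) = 1/105
Σ_t [0,0]: t=0:+1/4 = 1/4
(3j)²=3/35 [(1 2 3; 0 0 0)], sign=-1
Σ_t [0,0]: t=0:+1/8 = 1/8
(3j)²=2/35 [(1 2 3; -1 0 1)], sign=+1
⇒ 4πI² = 18/35
I = (-1)√(18/35/(4π)) = -0.20230066

-0.202301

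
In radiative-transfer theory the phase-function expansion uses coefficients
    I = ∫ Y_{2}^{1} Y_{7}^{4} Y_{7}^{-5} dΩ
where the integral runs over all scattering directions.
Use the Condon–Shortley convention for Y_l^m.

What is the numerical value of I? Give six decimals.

-0.188767

m-sum 0 ✓  L=16 even ✓  5≤7≤9 ✓
Π(2lᵢ+1) = 5×15×15 = 1125
triangle coeff Δ(2,7,7) = 1/185640
Σ_t [0,2]: t=0:+1/2419200 t=1:−1/518400 t=2:+1/2419200 = -1/907200
(3j)²=56/3315 [(2 7 7; 0 0 0)], sign=+1
Σ_t [0,1]: t=0:+1/79833600 t=1:−1/14515200 = -1/17740800
(3j)²=729/30940 [(2 7 7; 1 4 -5)], sign=-1
⇒ 4πI² = 21870/48841
I = (-1)√(21870/48841/(4π)) = -0.18876748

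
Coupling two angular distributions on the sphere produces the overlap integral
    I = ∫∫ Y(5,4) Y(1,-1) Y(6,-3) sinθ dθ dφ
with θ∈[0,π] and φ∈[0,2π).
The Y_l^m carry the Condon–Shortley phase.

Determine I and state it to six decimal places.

Rules hold: Σm=0, L=12 even, 4≤6≤6.
N = 11·3·13 = 429
Δ = 0!·10!·2!/13! = 1/858
Racah Σ t=0..0: t=0:+1/14400 = 1/14400
⇒ 3j(5 1 6; 0 0 0)² = 6/143, sgn +1
Racah Σ t=0..0: t=0:+1/725760 = 1/725760
⇒ 3j(5 1 6; 4 -1 -3)² = 1/286, sgn -1
4πI² = N·(3j₀)²·(3jₘ)² = 9/143
I = -1·√(0.0629371/4π) = -0.07076985

-0.070770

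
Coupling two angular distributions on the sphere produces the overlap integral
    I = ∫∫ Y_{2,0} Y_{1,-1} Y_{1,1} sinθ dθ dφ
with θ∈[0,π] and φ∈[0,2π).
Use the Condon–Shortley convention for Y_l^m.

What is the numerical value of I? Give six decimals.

0.126157

m-sum 0 ✓  L=4 even ✓  1≤1≤3 ✓
Π(2lᵢ+1) = 5×3×3 = 45
triangle coeff Δ(2,1,1) = 1/30
Σ_t [1,1]: t=1:−1/1 = -1/1
(3j)²=2/15 [(2 1 1; 0 0 0)], sign=+1
Σ_t [0,0]: t=0:+1/4 = 1/4
(3j)²=1/30 [(2 1 1; 0 -1 1)], sign=+1
⇒ 4πI² = 1/5
I = (+1)√(1/5/(4π)) = 0.12615663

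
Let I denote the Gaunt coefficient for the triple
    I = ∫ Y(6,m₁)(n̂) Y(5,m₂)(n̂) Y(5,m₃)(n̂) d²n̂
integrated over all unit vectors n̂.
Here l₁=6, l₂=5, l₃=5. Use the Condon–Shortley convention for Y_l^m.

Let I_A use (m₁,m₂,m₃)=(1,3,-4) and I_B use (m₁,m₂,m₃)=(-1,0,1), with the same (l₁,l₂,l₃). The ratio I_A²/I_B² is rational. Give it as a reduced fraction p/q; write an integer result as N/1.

Same 6,5,5: normalisation and zero-m 3j drop out of the ratio.
A: Δ: 6! 6! 4! / 17! → 1/28588560; sum: t=4:+1/138240 t=5:−1/518400 = 11/2073600; 3j²(6 5 5; 1 3 -4) = Δ·Π!·Σ² = 77/4420  (sign -1)
B: Δ: 6! 6! 4! / 17! → 1/28588560; sum: t=1:−1/2073600 t=2:+1/34560 t=3:−1/6912 t=4:+1/10368 t=5:−1/138240 = -7/259200; 3j²(6 5 5; -1 0 1) = Δ·Π!·Σ² = 28/7293  (sign -1)
I_A²/I_B² = (77/4420)/(28/7293) = 363/80

363/80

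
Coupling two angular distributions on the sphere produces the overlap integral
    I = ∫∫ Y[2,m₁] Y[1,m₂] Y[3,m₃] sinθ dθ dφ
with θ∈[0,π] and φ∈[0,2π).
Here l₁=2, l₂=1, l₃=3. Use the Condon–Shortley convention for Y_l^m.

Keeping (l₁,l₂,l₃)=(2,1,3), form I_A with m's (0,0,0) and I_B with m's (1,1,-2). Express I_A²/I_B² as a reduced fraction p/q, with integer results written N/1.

9/10

l's match ⇒ only the (l;m) 3-j factors differ between A and B.
A: triangle coeff Δ(2,1,3) = 1/105; Σ_t [0,0]: t=0:+1/4 = 1/4; (3j)²=3/35 [(2 1 3; 0 0 0)], sign=-1
B: triangle coeff Δ(2,1,3) = 1/105; Σ_t [0,0]: t=0:+1/12 = 1/12; (3j)²=2/21 [(2 1 3; 1 1 -2)], sign=-1
I_A²/I_B² = (3/35)/(2/21) = 9/10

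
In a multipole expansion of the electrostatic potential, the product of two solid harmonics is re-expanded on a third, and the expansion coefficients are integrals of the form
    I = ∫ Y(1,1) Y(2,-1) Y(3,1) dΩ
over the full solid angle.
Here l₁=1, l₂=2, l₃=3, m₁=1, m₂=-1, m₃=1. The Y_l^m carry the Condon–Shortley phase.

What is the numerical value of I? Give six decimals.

0.000000

Σmᵢ = 1 ≠ 0, so the φ-integral vanishes; I = 0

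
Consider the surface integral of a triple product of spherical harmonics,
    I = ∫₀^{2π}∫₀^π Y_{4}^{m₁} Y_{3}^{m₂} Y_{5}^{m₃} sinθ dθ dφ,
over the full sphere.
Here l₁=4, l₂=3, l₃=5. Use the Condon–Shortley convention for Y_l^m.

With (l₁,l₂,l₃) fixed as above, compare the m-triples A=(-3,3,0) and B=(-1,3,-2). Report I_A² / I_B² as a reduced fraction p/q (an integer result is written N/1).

Same 4,3,5: normalisation and zero-m 3j drop out of the ratio.
A: Δ: 2! 6! 4! / 13! → 1/180180; sum: t=2:+1/5760 = 1/5760; 3j²(4 3 5; -3 3 0) = Δ·Π!·Σ² = 5/572  (sign -1)
B: Δ: 2! 6! 4! / 13! → 1/180180; sum: t=2:+1/1728 = 1/1728; 3j²(4 3 5; -1 3 -2) = Δ·Π!·Σ² = 25/858  (sign -1)
I_A²/I_B² = (5/572)/(25/858) = 3/10

3/10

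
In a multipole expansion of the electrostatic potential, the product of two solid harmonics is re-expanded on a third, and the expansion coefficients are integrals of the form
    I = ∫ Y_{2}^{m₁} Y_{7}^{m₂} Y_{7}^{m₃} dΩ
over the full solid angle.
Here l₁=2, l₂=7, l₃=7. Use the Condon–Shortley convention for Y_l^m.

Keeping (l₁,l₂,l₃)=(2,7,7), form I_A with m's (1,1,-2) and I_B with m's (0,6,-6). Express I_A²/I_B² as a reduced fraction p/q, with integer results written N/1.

l's match ⇒ only the (l;m) 3-j factors differ between A and B.
A: triangle coeff Δ(2,7,7) = 1/185640; Σ_t [0,1]: t=0:+1/1935360 t=1:−1/1209600 = -1/3225600; (3j)²=243/61880 [(2 7 7; 1 1 -2)], sign=+1
B: triangle coeff Δ(2,7,7) = 1/185640; Σ_t [1,2]: t=1:−1/479001600 t=2:+1/159667200 = 1/239500800; (3j)²=26/1785 [(2 7 7; 0 6 -6)], sign=-1
I_A²/I_B² = (243/61880)/(26/1785) = 729/2704

729/2704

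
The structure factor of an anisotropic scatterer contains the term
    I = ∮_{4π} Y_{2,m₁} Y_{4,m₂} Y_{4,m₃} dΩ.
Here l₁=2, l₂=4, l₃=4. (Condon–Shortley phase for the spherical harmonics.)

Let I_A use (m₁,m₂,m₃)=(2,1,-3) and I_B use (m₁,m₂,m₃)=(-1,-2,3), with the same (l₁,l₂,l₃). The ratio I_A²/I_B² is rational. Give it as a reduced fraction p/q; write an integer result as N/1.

l's match ⇒ only the (l;m) 3-j factors differ between A and B.
A: triangle coeff Δ(2,4,4) = 1/13860; Σ_t [0,0]: t=0:+1/480 = 1/480; (3j)²=3/110 [(2 4 4; 2 1 -3)], sign=-1
B: triangle coeff Δ(2,4,4) = 1/13860; Σ_t [1,2]: t=1:−1/240 t=2:+1/1440 = -1/288; (3j)²=5/132 [(2 4 4; -1 -2 3)], sign=+1
I_A²/I_B² = (3/110)/(5/132) = 18/25

18/25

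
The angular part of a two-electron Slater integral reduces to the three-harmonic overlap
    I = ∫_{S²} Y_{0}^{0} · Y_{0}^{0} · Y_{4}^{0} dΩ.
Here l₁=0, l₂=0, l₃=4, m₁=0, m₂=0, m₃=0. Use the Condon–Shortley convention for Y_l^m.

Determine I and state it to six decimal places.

0.000000

triangle: need 0≤l₃≤0, have 4; I=0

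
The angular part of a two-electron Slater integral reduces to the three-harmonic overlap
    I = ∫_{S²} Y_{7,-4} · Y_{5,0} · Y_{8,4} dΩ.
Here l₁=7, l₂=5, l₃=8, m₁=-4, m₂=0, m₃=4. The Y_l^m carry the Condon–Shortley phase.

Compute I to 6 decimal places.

-0.123255

Rules hold: Σm=0, L=20 even, 2≤8≤12.
N = 15·11·17 = 2805
Δ = 4!·10!·6!/21! = 1/814773960
Racah Σ t=0..4: t=0:+1/87091200 t=1:−1/4976640 t=2:+1/2073600 t=3:−1/4976640 t=4:+1/87091200 = 1/9676800
⇒ 3j(7 5 8; 0 0 0)² = 360/46189, sgn +1
Racah Σ t=1..4: t=1:−1/1045094400 t=2:+1/52254720 t=3:−1/23224320 t=4:+1/87091200 = -1/74649600
⇒ 3j(7 5 8; -4 0 4)² = 110/12597, sgn -1
4πI² = N·(3j₀)²·(3jₘ)² = 198000/1037153
I = -1·√(0.190907/4π) = -0.12325548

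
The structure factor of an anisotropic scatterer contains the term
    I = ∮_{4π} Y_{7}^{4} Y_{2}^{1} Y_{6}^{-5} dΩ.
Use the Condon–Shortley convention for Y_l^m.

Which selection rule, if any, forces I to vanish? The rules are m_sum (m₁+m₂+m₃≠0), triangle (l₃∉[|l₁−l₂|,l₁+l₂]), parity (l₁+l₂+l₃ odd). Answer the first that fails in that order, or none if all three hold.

m₁+m₂+m₃ = 4 + 1 − 5 = 0  ✓
triangle: |7−2|=5 ≤ l₃=6 ≤ 7+2=9  ✓
parity: l₁+l₂+l₃ = 15 is odd  ✗

parity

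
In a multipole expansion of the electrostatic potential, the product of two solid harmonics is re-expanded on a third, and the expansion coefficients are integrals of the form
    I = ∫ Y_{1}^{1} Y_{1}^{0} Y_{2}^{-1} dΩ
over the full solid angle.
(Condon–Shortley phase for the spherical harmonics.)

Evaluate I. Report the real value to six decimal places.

Rules hold: Σm=0, L=4 even, 0≤2≤2.
N = 3·3·5 = 45
Δ = 0!·2!·2!/5! = 1/30
Racah Σ t=0..0: t=0:+1/1 = 1/1
⇒ 3j(1 1 2; 0 0 0)² = 2/15, sgn +1
Racah Σ t=0..0: t=0:+1/2 = 1/2
⇒ 3j(1 1 2; 1 0 -1)² = 1/10, sgn -1
4πI² = N·(3j₀)²·(3jₘ)² = 3/5
I = -1·√(0.6/4π) = -0.21850969

-0.218510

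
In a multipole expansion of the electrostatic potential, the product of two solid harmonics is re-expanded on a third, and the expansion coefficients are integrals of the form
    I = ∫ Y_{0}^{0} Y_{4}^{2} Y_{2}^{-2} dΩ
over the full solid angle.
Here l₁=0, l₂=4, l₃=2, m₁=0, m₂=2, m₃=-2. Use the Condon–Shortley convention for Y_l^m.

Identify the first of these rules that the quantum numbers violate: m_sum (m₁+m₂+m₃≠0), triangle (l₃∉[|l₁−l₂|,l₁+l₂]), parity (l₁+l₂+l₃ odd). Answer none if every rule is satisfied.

Σmᵢ = 0  ✓
l₃∈[|l₁−l₂|,l₁+l₂]=[4,4], have l₃=2  ✗
Σlᵢ = 6 ⇒ even

triangle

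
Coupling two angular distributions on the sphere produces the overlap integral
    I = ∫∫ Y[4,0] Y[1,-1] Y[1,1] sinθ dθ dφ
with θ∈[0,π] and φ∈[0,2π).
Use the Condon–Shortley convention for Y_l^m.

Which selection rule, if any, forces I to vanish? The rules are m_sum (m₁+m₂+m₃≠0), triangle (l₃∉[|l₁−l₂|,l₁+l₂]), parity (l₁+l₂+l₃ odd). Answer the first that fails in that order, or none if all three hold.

Σmᵢ = 0  ✓
l₃∈[|l₁−l₂|,l₁+l₂]=[3,5], have l₃=1  ✗
Σlᵢ = 6 ⇒ even

triangle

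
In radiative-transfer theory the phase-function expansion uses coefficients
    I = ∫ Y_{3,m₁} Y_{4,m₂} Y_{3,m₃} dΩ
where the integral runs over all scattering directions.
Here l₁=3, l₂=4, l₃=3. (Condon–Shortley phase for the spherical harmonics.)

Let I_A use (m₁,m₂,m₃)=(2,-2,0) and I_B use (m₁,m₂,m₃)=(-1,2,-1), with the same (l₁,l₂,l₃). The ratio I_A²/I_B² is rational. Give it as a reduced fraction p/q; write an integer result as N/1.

3/40

Same 3,4,3: normalisation and zero-m 3j drop out of the ratio.
A: Δ: 4! 2! 4! / 11! → 1/34650; sum: t=0:+1/96 t=1:−1/72 = -1/288; 3j²(3 4 3; 2 -2 0) = Δ·Π!·Σ² = 1/462  (sign +1)
B: Δ: 4! 2! 4! / 11! → 1/34650; sum: t=2:+1/192 t=3:−1/36 t=4:+1/192 = -5/288; 3j²(3 4 3; -1 2 -1) = Δ·Π!·Σ² = 20/693  (sign -1)
I_A²/I_B² = (1/462)/(20/693) = 3/40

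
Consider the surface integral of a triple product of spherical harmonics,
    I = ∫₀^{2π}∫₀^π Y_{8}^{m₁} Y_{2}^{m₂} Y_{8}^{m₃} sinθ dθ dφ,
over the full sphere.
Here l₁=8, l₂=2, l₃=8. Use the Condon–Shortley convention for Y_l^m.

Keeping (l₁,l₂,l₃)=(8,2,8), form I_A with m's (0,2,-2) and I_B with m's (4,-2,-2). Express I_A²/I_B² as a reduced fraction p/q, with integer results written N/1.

Shared (l₁,l₂,l₃)=(8,2,8): N and (l;000)² cancel in I_A²/I_B².
A: Δ = 2!·14!·2!/19! = 1/348840; Racah Σ t=2..2: t=2:+1/116121600 = 1/116121600; ⇒ 3j(8 2 8; 0 2 -2)² = 7/323, sgn +1
B: Δ = 2!·14!·2!/19! = 1/348840; Racah Σ t=0..0: t=0:+1/348364800 = 1/348364800; ⇒ 3j(8 2 8; 4 -2 -2)² = 11/646, sgn +1
I_A²/I_B² = (7/323)/(11/646) = 14/11

14/11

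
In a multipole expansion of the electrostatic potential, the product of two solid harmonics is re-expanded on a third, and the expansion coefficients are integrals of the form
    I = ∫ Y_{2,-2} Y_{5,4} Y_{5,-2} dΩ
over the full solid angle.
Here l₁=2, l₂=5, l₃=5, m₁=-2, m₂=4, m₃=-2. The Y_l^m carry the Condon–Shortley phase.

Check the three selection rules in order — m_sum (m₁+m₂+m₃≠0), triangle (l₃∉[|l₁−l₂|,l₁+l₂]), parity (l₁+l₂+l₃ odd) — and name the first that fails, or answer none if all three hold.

none

Σmᵢ = 0  ✓
l₃∈[|l₁−l₂|,l₁+l₂]=[3,7], have l₃=5  ✓
Σlᵢ = 12 ⇒ even  ✓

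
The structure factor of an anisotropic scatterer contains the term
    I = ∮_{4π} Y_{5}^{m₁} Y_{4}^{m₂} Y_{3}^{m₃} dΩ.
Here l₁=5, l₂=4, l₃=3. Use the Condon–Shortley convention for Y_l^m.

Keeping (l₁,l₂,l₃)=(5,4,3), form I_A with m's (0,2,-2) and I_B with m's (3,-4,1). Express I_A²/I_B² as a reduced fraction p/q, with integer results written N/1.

Shared (l₁,l₂,l₃)=(5,4,3): N and (l;000)² cancel in I_A²/I_B².
A: Δ = 6!·4!·2!/13! = 1/180180; Racah Σ t=4..5: t=4:+1/576 t=5:−1/2880 = 1/720; ⇒ 3j(5 4 3; 0 2 -2)² = 80/3003, sgn -1
B: Δ = 6!·4!·2!/13! = 1/180180; Racah Σ t=0..0: t=0:+1/5760 = 1/5760; ⇒ 3j(5 4 3; 3 -4 1)² = 56/2145, sgn +1
I_A²/I_B² = (80/3003)/(56/2145) = 50/49

50/49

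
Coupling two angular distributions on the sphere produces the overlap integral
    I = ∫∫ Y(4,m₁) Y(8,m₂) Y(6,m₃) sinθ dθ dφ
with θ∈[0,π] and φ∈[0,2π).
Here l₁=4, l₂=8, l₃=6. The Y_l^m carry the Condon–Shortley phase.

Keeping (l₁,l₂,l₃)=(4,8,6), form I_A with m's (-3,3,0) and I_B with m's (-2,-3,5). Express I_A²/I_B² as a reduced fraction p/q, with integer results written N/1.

Same 4,8,6: normalisation and zero-m 3j drop out of the ratio.
A: Δ: 6! 2! 10! / 19! → 1/23279256; sum: t=5:−1/4147200 t=6:+1/10368000 = -1/6912000; 3j²(4 8 6; -3 3 0) = Δ·Π!·Σ² = 189/16796  (sign -1)
B: Δ: 6! 2! 10! / 19! → 1/23279256; sum: t=4:+1/34836480 t=5:−1/435456000 = 23/870912000; 3j²(4 8 6; -2 -3 5) = Δ·Π!·Σ² = 5819/705432  (sign -1)
I_A²/I_B² = (189/16796)/(5819/705432) = 7938/5819

7938/5819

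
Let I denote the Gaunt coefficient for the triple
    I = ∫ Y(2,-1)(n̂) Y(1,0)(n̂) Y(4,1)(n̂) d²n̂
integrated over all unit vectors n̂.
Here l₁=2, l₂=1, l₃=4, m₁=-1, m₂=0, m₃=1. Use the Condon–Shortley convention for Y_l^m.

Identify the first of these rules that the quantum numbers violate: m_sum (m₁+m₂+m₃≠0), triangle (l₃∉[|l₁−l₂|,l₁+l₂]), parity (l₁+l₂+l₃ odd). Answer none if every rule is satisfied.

m₁+m₂+m₃ = -1 + 0 + 1 = 0  ✓
triangle: |2−1|=1 ≤ l₃=4 ≤ 2+1=3  ✗
parity: l₁+l₂+l₃ = 7 is odd

triangle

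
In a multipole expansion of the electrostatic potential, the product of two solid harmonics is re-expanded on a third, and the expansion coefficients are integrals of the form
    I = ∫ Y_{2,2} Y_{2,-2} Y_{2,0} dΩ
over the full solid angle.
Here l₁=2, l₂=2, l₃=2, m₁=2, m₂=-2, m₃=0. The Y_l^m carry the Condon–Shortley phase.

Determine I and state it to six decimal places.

-0.180224

Checks pass: Σm=0; 6 even; l₃=2∈[0,4].
(2·2+1)(2·2+1)(2·2+1) = 125
Δ: 2! 2! 2! / 7! → 1/630
sum: t=0:+1/8 t=1:−1/1 t=2:+1/8 = -3/4
3j²(2 2 2; 0 0 0) = Δ·Π!·Σ² = 2/35  (sign -1)
sum: t=0:+1/8 = 1/8
3j²(2 2 2; 2 -2 0) = Δ·Π!·Σ² = 2/35  (sign +1)
combine: 4πI² = 125·2/35·2/35 = 20/49
take √, sign -1: I = -0.18022375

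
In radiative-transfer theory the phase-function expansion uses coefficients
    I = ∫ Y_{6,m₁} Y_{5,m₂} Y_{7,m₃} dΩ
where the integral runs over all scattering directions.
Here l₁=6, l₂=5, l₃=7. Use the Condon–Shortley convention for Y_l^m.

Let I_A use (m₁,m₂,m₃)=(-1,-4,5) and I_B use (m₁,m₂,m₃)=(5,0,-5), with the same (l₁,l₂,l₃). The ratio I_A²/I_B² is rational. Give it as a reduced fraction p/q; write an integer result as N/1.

Same 6,5,7: normalisation and zero-m 3j drop out of the ratio.
A: Δ: 4! 8! 6! / 19! → 1/174594420; sum: t=0:+1/14515200 t=1:−1/6220800 = -1/10886400; 3j²(6 5 7; -1 -4 5) = Δ·Π!·Σ² = 128/12597  (sign -1)
B: Δ: 4! 8! 6! / 19! → 1/174594420; sum: t=0:+1/14515200 t=1:−1/11612160 = -1/58060800; 3j²(6 5 7; 5 0 -5) = Δ·Π!·Σ² = 55/58786  (sign -1)
I_A²/I_B² = (128/12597)/(55/58786) = 1792/165

1792/165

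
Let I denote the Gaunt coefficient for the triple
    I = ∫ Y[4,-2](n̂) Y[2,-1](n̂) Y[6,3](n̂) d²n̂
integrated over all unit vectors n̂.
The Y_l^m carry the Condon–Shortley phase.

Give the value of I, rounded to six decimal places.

-0.252474

m-sum 0 ✓  L=12 even ✓  2≤6≤6 ✓
Π(2lᵢ+1) = 9×5×13 = 585
triangle coeff Δ(4,2,6) = 1/6435
Σ_t [0,0]: t=0:+1/2304 = 1/2304
(3j)²=5/143 [(4 2 6; 0 0 0)], sign=+1
Σ_t [0,0]: t=0:+1/8640 = 1/8640
(3j)²=28/715 [(4 2 6; -2 -1 3)], sign=-1
⇒ 4πI² = 1260/1573
I = (-1)√(1260/1573/(4π)) = -0.25247360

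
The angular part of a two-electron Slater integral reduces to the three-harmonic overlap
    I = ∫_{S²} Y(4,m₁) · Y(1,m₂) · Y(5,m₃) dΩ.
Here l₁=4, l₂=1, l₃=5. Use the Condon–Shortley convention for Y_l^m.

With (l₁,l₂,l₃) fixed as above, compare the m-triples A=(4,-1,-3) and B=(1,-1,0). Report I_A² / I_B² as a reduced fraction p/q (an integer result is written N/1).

Same 4,1,5: normalisation and zero-m 3j drop out of the ratio.
A: Δ: 0! 8! 2! / 11! → 1/495; sum: t=0:+1/80640 = 1/80640; 3j²(4 1 5; 4 -1 -3) = Δ·Π!·Σ² = 1/495  (sign +1)
B: Δ: 0! 8! 2! / 11! → 1/495; sum: t=0:+1/1440 = 1/1440; 3j²(4 1 5; 1 -1 0) = Δ·Π!·Σ² = 2/99  (sign -1)
I_A²/I_B² = (1/495)/(2/99) = 1/10

1/10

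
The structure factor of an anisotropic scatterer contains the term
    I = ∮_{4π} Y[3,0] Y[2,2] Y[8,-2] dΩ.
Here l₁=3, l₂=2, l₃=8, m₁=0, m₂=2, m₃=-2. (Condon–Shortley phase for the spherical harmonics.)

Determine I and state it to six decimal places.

triangle: need 1≤l₃≤5, have 8; I=0

0.000000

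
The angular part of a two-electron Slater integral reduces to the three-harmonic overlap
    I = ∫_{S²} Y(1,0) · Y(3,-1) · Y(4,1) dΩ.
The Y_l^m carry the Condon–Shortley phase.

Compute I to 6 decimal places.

-0.238414

Rules hold: Σm=0, L=8 even, 2≤4≤4.
N = 3·7·9 = 189
Δ = 0!·2!·6!/9! = 1/252
Racah Σ t=0..0: t=0:+1/36 = 1/36
⇒ 3j(1 3 4; 0 0 0)² = 4/63, sgn +1
Racah Σ t=0..0: t=0:+1/48 = 1/48
⇒ 3j(1 3 4; 0 -1 1)² = 5/84, sgn -1
4πI² = N·(3j₀)²·(3jₘ)² = 5/7
I = -1·√(0.714286/4π) = -0.23841361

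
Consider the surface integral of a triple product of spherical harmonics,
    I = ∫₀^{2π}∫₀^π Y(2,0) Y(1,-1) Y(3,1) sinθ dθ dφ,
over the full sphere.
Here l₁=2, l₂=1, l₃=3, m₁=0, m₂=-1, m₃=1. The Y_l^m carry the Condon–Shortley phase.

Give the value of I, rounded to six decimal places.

Checks pass: Σm=0; 6 even; l₃=3∈[1,3].
(2·2+1)(2·1+1)(2·3+1) = 105
Δ: 0! 4! 2! / 7! → 1/105
sum: t=0:+1/4 = 1/4
3j²(2 1 3; 0 0 0) = Δ·Π!·Σ² = 3/35  (sign -1)
sum: t=0:+1/8 = 1/8
3j²(2 1 3; 0 -1 1) = Δ·Π!·Σ² = 2/35  (sign +1)
combine: 4πI² = 105·3/35·2/35 = 18/35
take √, sign -1: I = -0.20230066

-0.202301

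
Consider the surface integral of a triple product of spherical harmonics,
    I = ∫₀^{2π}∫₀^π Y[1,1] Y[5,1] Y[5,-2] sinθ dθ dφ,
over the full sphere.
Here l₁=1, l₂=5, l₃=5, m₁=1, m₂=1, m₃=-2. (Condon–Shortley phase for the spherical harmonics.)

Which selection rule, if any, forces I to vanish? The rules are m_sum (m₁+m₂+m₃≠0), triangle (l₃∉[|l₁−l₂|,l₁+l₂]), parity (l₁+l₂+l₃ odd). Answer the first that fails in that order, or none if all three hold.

azimuthal sum: 1 + 1 − 2 = 0  ✓
4 ≤ 5 ≤ 6 (triangle on l)  ✓
L = 1 + 5 + 5 = 11 (odd)  ✗

parity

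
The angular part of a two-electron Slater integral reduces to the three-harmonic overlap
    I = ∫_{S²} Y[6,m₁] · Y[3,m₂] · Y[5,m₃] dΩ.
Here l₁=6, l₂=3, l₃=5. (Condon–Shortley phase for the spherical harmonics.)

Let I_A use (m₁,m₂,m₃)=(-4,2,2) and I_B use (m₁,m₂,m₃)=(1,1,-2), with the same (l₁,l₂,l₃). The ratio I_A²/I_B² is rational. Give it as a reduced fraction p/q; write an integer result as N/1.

6/5

Shared (l₁,l₂,l₃)=(6,3,5): N and (l;000)² cancel in I_A²/I_B².
A: Δ = 4!·8!·2!/15! = 1/675675; Racah Σ t=3..4: t=3:−1/60480 t=4:+1/34560 = 1/80640; ⇒ 3j(6 3 5; -4 2 2)² = 6/1001, sgn -1
B: Δ = 4!·8!·2!/15! = 1/675675; Racah Σ t=2..4: t=2:+1/5760 t=3:−1/8640 t=4:+1/241920 = 1/16128; ⇒ 3j(6 3 5; 1 1 -2)² = 5/1001, sgn -1
I_A²/I_B² = (6/1001)/(5/1001) = 6/5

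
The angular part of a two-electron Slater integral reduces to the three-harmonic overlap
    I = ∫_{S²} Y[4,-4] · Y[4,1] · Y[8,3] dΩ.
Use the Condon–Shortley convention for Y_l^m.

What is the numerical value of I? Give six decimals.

-0.043020

m-sum 0 ✓  L=16 even ✓  0≤8≤8 ✓
Π(2lᵢ+1) = 9×9×17 = 1377
triangle coeff Δ(4,4,8) = 1/218790
Σ_t [0,0]: t=0:+1/331776 = 1/331776
(3j)²=490/21879 [(4 4 8; 0 0 0)], sign=+1
Σ_t [0,0]: t=0:+1/29030400 = 1/29030400
(3j)²=1/1326 [(4 4 8; -4 1 3)], sign=-1
⇒ 4πI² = 735/31603
I = (-1)√(735/31603/(4π)) = -0.04302041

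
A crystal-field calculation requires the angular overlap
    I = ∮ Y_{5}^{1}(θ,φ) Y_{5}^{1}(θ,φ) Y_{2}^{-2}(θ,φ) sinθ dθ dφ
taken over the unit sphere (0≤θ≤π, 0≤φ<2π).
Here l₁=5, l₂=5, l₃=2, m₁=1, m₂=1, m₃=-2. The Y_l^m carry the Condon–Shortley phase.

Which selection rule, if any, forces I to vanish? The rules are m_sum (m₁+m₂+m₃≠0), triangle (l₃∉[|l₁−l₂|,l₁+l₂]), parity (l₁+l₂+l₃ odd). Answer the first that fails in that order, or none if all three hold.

none

azimuthal sum: 1 + 1 − 2 = 0  ✓
0 ≤ 2 ≤ 10 (triangle on l)  ✓
L = 5 + 5 + 2 = 12 (even)  ✓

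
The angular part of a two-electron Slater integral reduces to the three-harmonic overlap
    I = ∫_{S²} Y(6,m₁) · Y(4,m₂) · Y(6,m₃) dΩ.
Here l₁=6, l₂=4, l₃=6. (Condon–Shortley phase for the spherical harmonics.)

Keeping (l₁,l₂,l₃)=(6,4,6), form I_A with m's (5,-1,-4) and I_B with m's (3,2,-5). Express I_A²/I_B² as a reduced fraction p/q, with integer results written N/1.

5/48

l's match ⇒ only the (l;m) 3-j factors differ between A and B.
A: triangle coeff Δ(6,4,6) = 1/15315300; Σ_t [0,1]: t=0:+1/725760 t=1:−1/967680 = 1/2903040; (3j)²=5/3094 [(6 4 6; 5 -1 -4)], sign=+1
B: triangle coeff Δ(6,4,6) = 1/15315300; Σ_t [2,3]: t=2:+1/483840 t=3:−1/1451520 = 1/725760; (3j)²=24/1547 [(6 4 6; 3 2 -5)], sign=-1
I_A²/I_B² = (5/3094)/(24/1547) = 5/48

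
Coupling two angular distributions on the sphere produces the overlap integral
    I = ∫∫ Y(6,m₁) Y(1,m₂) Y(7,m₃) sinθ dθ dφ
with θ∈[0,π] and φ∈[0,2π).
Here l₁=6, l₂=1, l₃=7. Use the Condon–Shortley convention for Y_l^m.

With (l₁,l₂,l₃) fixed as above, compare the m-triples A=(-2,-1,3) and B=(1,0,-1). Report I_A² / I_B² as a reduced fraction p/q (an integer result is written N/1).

15/16

Shared (l₁,l₂,l₃)=(6,1,7): N and (l;000)² cancel in I_A²/I_B².
A: Δ = 0!·12!·2!/15! = 1/1365; Racah Σ t=0..0: t=0:+1/1935360 = 1/1935360; ⇒ 3j(6 1 7; -2 -1 3)² = 3/91, sgn +1
B: Δ = 0!·12!·2!/15! = 1/1365; Racah Σ t=0..0: t=0:+1/604800 = 1/604800; ⇒ 3j(6 1 7; 1 0 -1)² = 16/455, sgn +1
I_A²/I_B² = (3/91)/(16/455) = 15/16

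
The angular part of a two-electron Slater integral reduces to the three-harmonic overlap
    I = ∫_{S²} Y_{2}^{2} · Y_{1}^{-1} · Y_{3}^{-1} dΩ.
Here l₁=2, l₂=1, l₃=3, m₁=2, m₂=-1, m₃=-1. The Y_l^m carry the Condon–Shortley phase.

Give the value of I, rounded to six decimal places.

-0.082589

Checks pass: Σm=0; 6 even; l₃=3∈[1,3].
(2·2+1)(2·1+1)(2·3+1) = 105
Δ: 0! 4! 2! / 7! → 1/105
sum: t=0:+1/4 = 1/4
3j²(2 1 3; 0 0 0) = Δ·Π!·Σ² = 3/35  (sign -1)
sum: t=0:+1/48 = 1/48
3j²(2 1 3; 2 -1 -1) = Δ·Π!·Σ² = 1/105  (sign +1)
combine: 4πI² = 105·3/35·1/105 = 3/35
take √, sign -1: I = -0.08258890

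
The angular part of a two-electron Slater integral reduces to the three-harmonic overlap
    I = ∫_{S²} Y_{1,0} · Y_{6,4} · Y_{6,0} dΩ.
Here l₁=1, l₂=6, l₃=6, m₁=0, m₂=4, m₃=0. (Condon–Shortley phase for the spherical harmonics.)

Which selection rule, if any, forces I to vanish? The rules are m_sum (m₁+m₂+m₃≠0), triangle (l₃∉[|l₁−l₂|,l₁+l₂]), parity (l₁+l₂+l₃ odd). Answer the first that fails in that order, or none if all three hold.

m_sum

Σmᵢ = 4  ✗
l₃∈[|l₁−l₂|,l₁+l₂]=[5,7], have l₃=6
Σlᵢ = 13 ⇒ odd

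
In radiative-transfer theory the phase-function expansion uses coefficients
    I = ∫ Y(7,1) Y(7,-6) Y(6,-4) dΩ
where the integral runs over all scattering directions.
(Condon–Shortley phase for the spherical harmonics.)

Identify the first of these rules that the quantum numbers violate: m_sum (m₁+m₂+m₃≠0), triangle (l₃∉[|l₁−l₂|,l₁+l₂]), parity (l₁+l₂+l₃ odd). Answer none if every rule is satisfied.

m_sum

m₁+m₂+m₃ = 1 − 6 − 4 = -9  ✗
triangle: |7−7|=0 ≤ l₃=6 ≤ 7+7=14
parity: l₁+l₂+l₃ = 20 is even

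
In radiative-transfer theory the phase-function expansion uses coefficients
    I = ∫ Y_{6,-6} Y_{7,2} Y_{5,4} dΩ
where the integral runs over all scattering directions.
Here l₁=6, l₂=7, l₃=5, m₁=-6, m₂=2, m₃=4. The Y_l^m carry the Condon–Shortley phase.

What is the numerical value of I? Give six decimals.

Rules hold: Σm=0, L=18 even, 1≤5≤13.
N = 13·15·11 = 2145
Δ = 8!·4!·6!/19! = 1/174594420
Racah Σ t=2..6: t=2:+1/4147200 t=3:−1/207360 t=4:+1/82944 t=5:−1/207360 t=6:+1/4147200 = 1/345600
⇒ 3j(6 7 5; 0 0 0)² = 420/46189, sgn -1
Racah Σ t=8..8: t=8:+1/116121600 = 1/116121600
⇒ 3j(6 7 5; -6 2 4)² = 27/8398, sgn -1
4πI² = N·(3j₀)²·(3jₘ)² = 85050/1356277
I = +1·√(0.0627084/4π) = 0.07064119

0.070641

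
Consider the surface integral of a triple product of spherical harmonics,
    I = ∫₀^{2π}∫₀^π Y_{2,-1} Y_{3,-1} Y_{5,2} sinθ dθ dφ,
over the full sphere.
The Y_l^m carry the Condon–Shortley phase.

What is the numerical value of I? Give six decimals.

m-sum 0 ✓  L=10 even ✓  1≤5≤5 ✓
Π(2lᵢ+1) = 5×7×11 = 385
triangle coeff Δ(2,3,5) = 1/2310
Σ_t [0,0]: t=0:+1/144 = 1/144
(3j)²=10/231 [(2 3 5; 0 0 0)], sign=-1
Σ_t [0,0]: t=0:+1/288 = 1/288
(3j)²=1/22 [(2 3 5; -1 -1 2)], sign=-1
⇒ 4πI² = 25/33
I = (+1)√(25/33/(4π)) = 0.24553200

0.245532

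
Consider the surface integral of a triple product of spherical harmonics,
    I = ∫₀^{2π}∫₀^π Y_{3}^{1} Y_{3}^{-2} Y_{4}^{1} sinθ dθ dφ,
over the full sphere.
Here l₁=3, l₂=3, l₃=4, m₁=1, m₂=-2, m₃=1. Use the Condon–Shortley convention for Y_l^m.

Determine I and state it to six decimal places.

Checks pass: Σm=0; 10 even; l₃=4∈[0,6].
(2·3+1)(2·3+1)(2·4+1) = 441
Δ: 2! 4! 4! / 11! → 1/34650
sum: t=0:+1/72 t=1:−1/16 t=2:+1/72 = -5/144
3j²(3 3 4; 0 0 0) = Δ·Π!·Σ² = 2/77  (sign -1)
sum: t=0:+1/48 t=1:−1/144 = 1/72
3j²(3 3 4; 1 -2 1) = Δ·Π!·Σ² = 16/693  (sign -1)
combine: 4πI² = 441·2/77·16/693 = 32/121
take √, sign +1: I = 0.14506992

0.145070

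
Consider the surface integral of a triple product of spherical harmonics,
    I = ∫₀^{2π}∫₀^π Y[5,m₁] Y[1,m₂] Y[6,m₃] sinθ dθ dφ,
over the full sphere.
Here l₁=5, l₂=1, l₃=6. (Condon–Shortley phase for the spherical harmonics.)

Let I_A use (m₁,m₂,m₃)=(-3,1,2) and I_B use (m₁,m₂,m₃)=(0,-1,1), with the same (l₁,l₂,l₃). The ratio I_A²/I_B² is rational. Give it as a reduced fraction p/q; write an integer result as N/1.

Same 5,1,6: normalisation and zero-m 3j drop out of the ratio.
A: Δ: 0! 10! 2! / 13! → 1/858; sum: t=0:+1/161280 = 1/161280; 3j²(5 1 6; -3 1 2) = Δ·Π!·Σ² = 1/143  (sign +1)
B: Δ: 0! 10! 2! / 13! → 1/858; sum: t=0:+1/28800 = 1/28800; 3j²(5 1 6; 0 -1 1) = Δ·Π!·Σ² = 7/286  (sign -1)
I_A²/I_B² = (1/143)/(7/286) = 2/7

2/7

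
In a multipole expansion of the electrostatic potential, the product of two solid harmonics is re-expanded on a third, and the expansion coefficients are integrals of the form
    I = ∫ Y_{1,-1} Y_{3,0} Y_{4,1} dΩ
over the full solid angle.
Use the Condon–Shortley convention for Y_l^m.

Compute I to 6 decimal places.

-0.194664

Rules hold: Σm=0, L=8 even, 2≤4≤4.
N = 3·7·9 = 189
Δ = 0!·2!·6!/9! = 1/252
Racah Σ t=0..0: t=0:+1/36 = 1/36
⇒ 3j(1 3 4; 0 0 0)² = 4/63, sgn +1
Racah Σ t=0..0: t=0:+1/72 = 1/72
⇒ 3j(1 3 4; -1 0 1)² = 5/126, sgn -1
4πI² = N·(3j₀)²·(3jₘ)² = 10/21
I = -1·√(0.47619/4π) = -0.19466390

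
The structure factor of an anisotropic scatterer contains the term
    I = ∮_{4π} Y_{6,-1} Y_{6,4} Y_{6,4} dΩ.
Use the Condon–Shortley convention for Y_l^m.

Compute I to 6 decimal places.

-1 + 4 + 4 = 7 ≠ 0: azimuthal integral kills it; I = 0

0.000000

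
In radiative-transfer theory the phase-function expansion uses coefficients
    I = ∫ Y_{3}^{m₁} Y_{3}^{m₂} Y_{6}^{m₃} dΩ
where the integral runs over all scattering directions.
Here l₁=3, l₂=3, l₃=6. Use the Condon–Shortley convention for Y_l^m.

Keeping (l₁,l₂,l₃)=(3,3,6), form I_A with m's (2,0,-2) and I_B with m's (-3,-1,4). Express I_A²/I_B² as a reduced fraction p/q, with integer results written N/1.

16/15

Shared (l₁,l₂,l₃)=(3,3,6): N and (l;000)² cancel in I_A²/I_B².
A: Δ = 0!·6!·6!/13! = 1/12012; Racah Σ t=0..0: t=0:+1/4320 = 1/4320; ⇒ 3j(3 3 6; 2 0 -2)² = 8/429, sgn +1
B: Δ = 0!·6!·6!/13! = 1/12012; Racah Σ t=0..0: t=0:+1/34560 = 1/34560; ⇒ 3j(3 3 6; -3 -1 4)² = 5/286, sgn +1
I_A²/I_B² = (8/429)/(5/286) = 16/15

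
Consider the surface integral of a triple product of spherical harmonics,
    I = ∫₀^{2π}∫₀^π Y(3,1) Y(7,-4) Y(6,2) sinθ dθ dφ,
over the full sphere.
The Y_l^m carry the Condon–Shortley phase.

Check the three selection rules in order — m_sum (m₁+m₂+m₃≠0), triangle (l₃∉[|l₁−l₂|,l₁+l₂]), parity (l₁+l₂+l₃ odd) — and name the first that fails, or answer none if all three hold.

m_sum

Σmᵢ = -1  ✗
l₃∈[|l₁−l₂|,l₁+l₂]=[4,10], have l₃=6
Σlᵢ = 16 ⇒ even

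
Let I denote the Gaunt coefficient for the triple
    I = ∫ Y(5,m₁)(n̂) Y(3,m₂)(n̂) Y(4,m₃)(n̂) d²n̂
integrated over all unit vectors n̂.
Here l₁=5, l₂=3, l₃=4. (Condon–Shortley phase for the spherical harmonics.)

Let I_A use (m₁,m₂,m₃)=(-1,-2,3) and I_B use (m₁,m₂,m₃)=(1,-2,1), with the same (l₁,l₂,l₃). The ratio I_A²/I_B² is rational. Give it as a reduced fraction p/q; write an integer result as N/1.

Shared (l₁,l₂,l₃)=(5,3,4): N and (l;000)² cancel in I_A²/I_B².
A: Δ = 4!·6!·2!/13! = 1/180180; Racah Σ t=0..1: t=0:+1/17280 t=1:−1/1440 = -11/17280; ⇒ 3j(5 3 4; -1 -2 3)² = 11/468, sgn +1
B: Δ = 4!·6!·2!/13! = 1/180180; Racah Σ t=0..1: t=0:+1/1152 t=1:−1/432 = -5/3456; ⇒ 3j(5 3 4; 1 -2 1)² = 625/36036, sgn +1
I_A²/I_B² = (11/468)/(625/36036) = 847/625

847/625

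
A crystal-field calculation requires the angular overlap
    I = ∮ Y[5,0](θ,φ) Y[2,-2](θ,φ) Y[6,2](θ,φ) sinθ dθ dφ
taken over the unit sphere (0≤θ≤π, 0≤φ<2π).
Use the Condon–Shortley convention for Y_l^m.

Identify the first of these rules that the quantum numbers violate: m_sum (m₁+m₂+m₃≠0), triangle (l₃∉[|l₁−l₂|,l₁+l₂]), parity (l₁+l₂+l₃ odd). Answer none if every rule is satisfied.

Σmᵢ = 0  ✓
l₃∈[|l₁−l₂|,l₁+l₂]=[3,7], have l₃=6  ✓
Σlᵢ = 13 ⇒ odd  ✗

parity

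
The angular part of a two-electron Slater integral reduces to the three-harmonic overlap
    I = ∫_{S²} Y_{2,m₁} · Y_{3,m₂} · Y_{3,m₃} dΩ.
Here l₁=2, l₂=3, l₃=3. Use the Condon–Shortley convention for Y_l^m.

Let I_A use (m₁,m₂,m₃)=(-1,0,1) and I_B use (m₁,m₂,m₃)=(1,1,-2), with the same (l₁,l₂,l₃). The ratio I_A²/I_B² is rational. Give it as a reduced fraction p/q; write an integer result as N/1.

Same 2,3,3: normalisation and zero-m 3j drop out of the ratio.
A: Δ: 2! 2! 4! / 9! → 1/3780; sum: t=1:−1/8 t=2:+1/12 = -1/24; 3j²(2 3 3; -1 0 1) = Δ·Π!·Σ² = 1/210  (sign -1)
B: Δ: 2! 2! 4! / 9! → 1/3780; sum: t=0:+1/48 t=1:−1/12 = -1/16; 3j²(2 3 3; 1 1 -2) = Δ·Π!·Σ² = 1/28  (sign +1)
I_A²/I_B² = (1/210)/(1/28) = 2/15

2/15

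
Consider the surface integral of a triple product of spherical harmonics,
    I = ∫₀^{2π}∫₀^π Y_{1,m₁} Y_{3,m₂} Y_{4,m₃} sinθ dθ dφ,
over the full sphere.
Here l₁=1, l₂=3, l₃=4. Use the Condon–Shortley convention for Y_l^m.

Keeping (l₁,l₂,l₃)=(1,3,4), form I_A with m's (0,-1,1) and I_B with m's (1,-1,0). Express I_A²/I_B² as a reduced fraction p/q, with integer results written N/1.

5/2

Shared (l₁,l₂,l₃)=(1,3,4): N and (l;000)² cancel in I_A²/I_B².
A: Δ = 0!·2!·6!/9! = 1/252; Racah Σ t=0..0: t=0:+1/48 = 1/48; ⇒ 3j(1 3 4; 0 -1 1)² = 5/84, sgn -1
B: Δ = 0!·2!·6!/9! = 1/252; Racah Σ t=0..0: t=0:+1/96 = 1/96; ⇒ 3j(1 3 4; 1 -1 0)² = 1/42, sgn +1
I_A²/I_B² = (5/84)/(1/42) = 5/2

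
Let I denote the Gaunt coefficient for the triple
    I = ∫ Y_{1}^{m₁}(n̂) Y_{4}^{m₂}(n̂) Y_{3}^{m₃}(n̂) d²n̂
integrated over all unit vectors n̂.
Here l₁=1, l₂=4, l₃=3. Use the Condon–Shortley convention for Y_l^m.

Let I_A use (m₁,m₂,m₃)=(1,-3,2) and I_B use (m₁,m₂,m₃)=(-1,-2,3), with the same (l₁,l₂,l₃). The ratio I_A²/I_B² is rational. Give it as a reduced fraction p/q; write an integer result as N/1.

21/1

Same 1,4,3: normalisation and zero-m 3j drop out of the ratio.
A: Δ: 2! 0! 6! / 9! → 1/252; sum: t=0:+1/240 = 1/240; 3j²(1 4 3; 1 -3 2) = Δ·Π!·Σ² = 1/12  (sign -1)
B: Δ: 2! 0! 6! / 9! → 1/252; sum: t=2:+1/1440 = 1/1440; 3j²(1 4 3; -1 -2 3) = Δ·Π!·Σ² = 1/252  (sign +1)
I_A²/I_B² = (1/12)/(1/252) = 21/1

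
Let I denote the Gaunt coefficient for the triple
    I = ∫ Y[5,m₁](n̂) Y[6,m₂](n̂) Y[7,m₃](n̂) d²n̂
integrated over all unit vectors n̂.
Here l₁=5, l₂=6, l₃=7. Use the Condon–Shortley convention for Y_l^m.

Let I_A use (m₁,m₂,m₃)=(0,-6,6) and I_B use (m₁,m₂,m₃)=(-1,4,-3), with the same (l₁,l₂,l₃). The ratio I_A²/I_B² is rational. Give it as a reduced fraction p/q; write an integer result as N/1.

1089/130

Same 5,6,7: normalisation and zero-m 3j drop out of the ratio.
A: Δ: 4! 6! 8! / 19! → 1/174594420; sum: t=0:+1/116121600 = 1/116121600; 3j²(5 6 7; 0 -6 6) = Δ·Π!·Σ² = 165/9044  (sign -1)
B: Δ: 4! 6! 8! / 19! → 1/174594420; sum: t=2:+1/7741440 t=3:−1/1088640 t=4:+1/1658880 = -13/69672960; 3j²(5 6 7; -1 4 -3) = Δ·Π!·Σ² = 325/149226  (sign -1)
I_A²/I_B² = (165/9044)/(325/149226) = 1089/130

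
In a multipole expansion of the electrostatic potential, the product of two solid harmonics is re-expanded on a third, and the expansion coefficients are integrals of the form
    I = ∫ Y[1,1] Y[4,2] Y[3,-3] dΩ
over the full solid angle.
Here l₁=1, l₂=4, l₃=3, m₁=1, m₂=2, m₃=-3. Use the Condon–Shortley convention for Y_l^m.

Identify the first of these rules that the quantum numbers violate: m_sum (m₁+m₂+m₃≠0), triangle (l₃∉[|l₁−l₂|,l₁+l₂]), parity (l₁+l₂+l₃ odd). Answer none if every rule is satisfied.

m₁+m₂+m₃ = 1 + 2 − 3 = 0  ✓
triangle: |1−4|=3 ≤ l₃=3 ≤ 1+4=5  ✓
parity: l₁+l₂+l₃ = 8 is even  ✓

none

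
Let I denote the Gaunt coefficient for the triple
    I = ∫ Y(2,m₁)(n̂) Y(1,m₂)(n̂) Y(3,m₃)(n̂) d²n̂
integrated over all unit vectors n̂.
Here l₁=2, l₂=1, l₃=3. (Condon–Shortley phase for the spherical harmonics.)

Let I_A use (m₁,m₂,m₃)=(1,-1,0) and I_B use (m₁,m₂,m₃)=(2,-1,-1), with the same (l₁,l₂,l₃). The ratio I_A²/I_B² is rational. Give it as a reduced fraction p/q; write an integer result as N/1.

3/1

Shared (l₁,l₂,l₃)=(2,1,3): N and (l;000)² cancel in I_A²/I_B².
A: Δ = 0!·4!·2!/7! = 1/105; Racah Σ t=0..0: t=0:+1/12 = 1/12; ⇒ 3j(2 1 3; 1 -1 0)² = 1/35, sgn -1
B: Δ = 0!·4!·2!/7! = 1/105; Racah Σ t=0..0: t=0:+1/48 = 1/48; ⇒ 3j(2 1 3; 2 -1 -1)² = 1/105, sgn +1
I_A²/I_B² = (1/35)/(1/105) = 3/1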